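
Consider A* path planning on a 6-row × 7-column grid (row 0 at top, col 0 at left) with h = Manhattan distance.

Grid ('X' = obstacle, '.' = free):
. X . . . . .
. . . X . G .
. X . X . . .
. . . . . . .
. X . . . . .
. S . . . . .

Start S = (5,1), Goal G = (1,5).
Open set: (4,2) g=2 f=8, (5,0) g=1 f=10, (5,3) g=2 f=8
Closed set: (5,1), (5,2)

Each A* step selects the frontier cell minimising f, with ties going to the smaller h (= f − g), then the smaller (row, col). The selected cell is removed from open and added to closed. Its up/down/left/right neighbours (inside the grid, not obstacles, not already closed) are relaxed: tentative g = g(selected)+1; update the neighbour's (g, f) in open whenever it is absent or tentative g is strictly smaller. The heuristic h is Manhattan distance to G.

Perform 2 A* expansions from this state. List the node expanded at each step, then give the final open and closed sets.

step 1: expand (4,2) (f=8, h=6) → closed; open now [(3,2) g=3 f=8, (4,3) g=3 f=8, (5,0) g=1 f=10, (5,3) g=2 f=8]
step 2: expand (3,2) (f=8, h=5) → closed; open now [(2,2) g=4 f=8, (3,1) g=4 f=10, (3,3) g=4 f=8, (4,3) g=3 f=8, (5,0) g=1 f=10, (5,3) g=2 f=8]

order=[(4,2) → (3,2)]; open=[(2,2) g=4 f=8, (3,1) g=4 f=10, (3,3) g=4 f=8, (4,3) g=3 f=8, (5,0) g=1 f=10, (5,3) g=2 f=8]; closed=[(3,2), (4,2), (5,1), (5,2)]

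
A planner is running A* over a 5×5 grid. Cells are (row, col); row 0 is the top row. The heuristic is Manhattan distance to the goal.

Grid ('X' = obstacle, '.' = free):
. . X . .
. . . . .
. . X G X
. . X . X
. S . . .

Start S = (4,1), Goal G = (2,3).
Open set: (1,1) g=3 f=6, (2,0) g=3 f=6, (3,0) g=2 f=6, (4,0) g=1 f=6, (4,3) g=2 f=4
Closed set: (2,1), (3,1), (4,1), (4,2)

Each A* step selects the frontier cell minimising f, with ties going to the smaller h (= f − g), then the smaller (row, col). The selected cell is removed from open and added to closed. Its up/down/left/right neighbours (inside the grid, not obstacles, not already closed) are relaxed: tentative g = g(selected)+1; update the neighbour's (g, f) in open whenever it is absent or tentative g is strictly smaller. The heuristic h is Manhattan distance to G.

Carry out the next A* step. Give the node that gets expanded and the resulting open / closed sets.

step 1: expand (4,3) (f=4, h=2) → closed; open now [(1,1) g=3 f=6, (2,0) g=3 f=6, (3,0) g=2 f=6, (3,3) g=3 f=4, (4,0) g=1 f=6, (4,4) g=3 f=6]

expanded=(4,3); open=[(1,1) g=3 f=6, (2,0) g=3 f=6, (3,0) g=2 f=6, (3,3) g=3 f=4, (4,0) g=1 f=6, (4,4) g=3 f=6]; closed=[(2,1), (3,1), (4,1), (4,2), (4,3)]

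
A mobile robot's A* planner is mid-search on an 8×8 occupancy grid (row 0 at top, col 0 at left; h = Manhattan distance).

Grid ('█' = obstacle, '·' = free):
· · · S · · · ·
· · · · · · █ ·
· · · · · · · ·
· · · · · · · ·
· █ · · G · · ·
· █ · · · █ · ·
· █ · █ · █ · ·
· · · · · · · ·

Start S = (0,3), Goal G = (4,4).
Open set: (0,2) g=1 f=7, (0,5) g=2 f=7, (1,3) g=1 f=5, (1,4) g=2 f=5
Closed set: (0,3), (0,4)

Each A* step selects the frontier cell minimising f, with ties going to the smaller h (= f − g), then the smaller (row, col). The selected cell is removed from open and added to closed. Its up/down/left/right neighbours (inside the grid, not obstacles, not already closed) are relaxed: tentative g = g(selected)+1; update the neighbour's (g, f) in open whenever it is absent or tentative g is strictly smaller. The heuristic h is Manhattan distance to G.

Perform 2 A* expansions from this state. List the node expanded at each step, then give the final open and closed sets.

order=[(1,4) → (2,4)]; open=[(0,2) g=1 f=7, (0,5) g=2 f=7, (1,3) g=1 f=5, (1,5) g=3 f=7, (2,3) g=4 f=7, (2,5) g=4 f=7, (3,4) g=4 f=5]; closed=[(0,3), (0,4), (1,4), (2,4)]

step 1: expand (1,4) (f=5, h=3) → closed; open now [(0,2) g=1 f=7, (0,5) g=2 f=7, (1,3) g=1 f=5, (1,5) g=3 f=7, (2,4) g=3 f=5]
step 2: expand (2,4) (f=5, h=2) → closed; open now [(0,2) g=1 f=7, (0,5) g=2 f=7, (1,3) g=1 f=5, (1,5) g=3 f=7, (2,3) g=4 f=7, (2,5) g=4 f=7, (3,4) g=4 f=5]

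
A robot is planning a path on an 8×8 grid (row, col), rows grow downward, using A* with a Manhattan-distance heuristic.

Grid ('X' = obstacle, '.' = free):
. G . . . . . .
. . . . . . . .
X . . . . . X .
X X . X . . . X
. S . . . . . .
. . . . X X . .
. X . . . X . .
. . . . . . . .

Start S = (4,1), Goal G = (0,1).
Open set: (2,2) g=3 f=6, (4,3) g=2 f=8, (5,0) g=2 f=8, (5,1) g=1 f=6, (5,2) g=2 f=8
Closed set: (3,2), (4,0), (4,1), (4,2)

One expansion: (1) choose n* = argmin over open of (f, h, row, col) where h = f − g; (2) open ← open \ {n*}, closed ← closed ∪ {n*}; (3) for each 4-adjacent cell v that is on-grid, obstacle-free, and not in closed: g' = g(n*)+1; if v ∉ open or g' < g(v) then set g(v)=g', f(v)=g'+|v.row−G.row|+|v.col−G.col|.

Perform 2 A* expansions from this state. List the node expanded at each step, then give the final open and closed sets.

step 1: expand (2,2) (f=6, h=3) → closed; open now [(1,2) g=4 f=6, (2,1) g=4 f=6, (2,3) g=4 f=8, (4,3) g=2 f=8, (5,0) g=2 f=8, (5,1) g=1 f=6, (5,2) g=2 f=8]
step 2: expand (1,2) (f=6, h=2) → closed; open now [(0,2) g=5 f=6, (1,1) g=5 f=6, (1,3) g=5 f=8, (2,1) g=4 f=6, (2,3) g=4 f=8, (4,3) g=2 f=8, (5,0) g=2 f=8, (5,1) g=1 f=6, (5,2) g=2 f=8]

order=[(2,2) → (1,2)]; open=[(0,2) g=5 f=6, (1,1) g=5 f=6, (1,3) g=5 f=8, (2,1) g=4 f=6, (2,3) g=4 f=8, (4,3) g=2 f=8, (5,0) g=2 f=8, (5,1) g=1 f=6, (5,2) g=2 f=8]; closed=[(1,2), (2,2), (3,2), (4,0), (4,1), (4,2)]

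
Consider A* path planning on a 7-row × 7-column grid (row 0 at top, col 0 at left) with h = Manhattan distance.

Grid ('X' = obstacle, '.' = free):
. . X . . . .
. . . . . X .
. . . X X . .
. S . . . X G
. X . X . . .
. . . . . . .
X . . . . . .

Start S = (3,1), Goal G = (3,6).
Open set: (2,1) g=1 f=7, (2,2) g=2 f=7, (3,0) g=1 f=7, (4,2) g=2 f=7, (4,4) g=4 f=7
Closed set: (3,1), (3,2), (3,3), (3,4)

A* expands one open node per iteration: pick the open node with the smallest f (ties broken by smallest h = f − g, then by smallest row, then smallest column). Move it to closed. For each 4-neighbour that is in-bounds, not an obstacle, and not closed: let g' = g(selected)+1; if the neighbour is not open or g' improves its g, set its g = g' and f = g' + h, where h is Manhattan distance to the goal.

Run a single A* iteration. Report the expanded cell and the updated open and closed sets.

step 1: expand (4,4) (f=7, h=3) → closed; open now [(2,1) g=1 f=7, (2,2) g=2 f=7, (3,0) g=1 f=7, (4,2) g=2 f=7, (4,5) g=5 f=7, (5,4) g=5 f=9]

expanded=(4,4); open=[(2,1) g=1 f=7, (2,2) g=2 f=7, (3,0) g=1 f=7, (4,2) g=2 f=7, (4,5) g=5 f=7, (5,4) g=5 f=9]; closed=[(3,1), (3,2), (3,3), (3,4), (4,4)]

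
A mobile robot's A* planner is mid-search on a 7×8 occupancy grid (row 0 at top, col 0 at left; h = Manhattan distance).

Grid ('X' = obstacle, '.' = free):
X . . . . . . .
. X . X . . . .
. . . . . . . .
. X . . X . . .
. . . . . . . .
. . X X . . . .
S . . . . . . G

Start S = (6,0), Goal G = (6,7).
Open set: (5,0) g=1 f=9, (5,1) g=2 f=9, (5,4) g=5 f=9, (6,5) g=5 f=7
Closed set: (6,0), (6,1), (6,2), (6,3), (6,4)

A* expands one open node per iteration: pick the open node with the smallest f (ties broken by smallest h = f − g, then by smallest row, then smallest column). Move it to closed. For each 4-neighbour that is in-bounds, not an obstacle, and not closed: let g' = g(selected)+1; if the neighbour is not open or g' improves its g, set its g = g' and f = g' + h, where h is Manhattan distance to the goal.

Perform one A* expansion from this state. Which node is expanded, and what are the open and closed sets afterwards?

step 1: expand (6,5) (f=7, h=2) → closed; open now [(5,0) g=1 f=9, (5,1) g=2 f=9, (5,4) g=5 f=9, (5,5) g=6 f=9, (6,6) g=6 f=7]

expanded=(6,5); open=[(5,0) g=1 f=9, (5,1) g=2 f=9, (5,4) g=5 f=9, (5,5) g=6 f=9, (6,6) g=6 f=7]; closed=[(6,0), (6,1), (6,2), (6,3), (6,4), (6,5)]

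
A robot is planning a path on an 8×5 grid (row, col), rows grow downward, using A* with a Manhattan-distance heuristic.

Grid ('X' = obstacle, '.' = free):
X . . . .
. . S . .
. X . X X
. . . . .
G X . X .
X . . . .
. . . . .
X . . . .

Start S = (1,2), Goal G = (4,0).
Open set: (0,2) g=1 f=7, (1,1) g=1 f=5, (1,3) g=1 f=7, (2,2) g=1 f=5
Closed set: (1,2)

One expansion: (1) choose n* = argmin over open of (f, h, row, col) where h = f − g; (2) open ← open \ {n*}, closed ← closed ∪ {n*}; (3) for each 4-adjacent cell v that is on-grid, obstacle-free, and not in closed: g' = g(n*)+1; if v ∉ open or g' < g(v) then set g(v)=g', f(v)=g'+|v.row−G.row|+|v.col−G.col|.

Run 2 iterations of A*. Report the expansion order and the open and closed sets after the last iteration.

order=[(1,1) → (1,0)]; open=[(0,1) g=2 f=7, (0,2) g=1 f=7, (1,3) g=1 f=7, (2,0) g=3 f=5, (2,2) g=1 f=5]; closed=[(1,0), (1,1), (1,2)]

step 1: expand (1,1) (f=5, h=4) → closed; open now [(0,1) g=2 f=7, (0,2) g=1 f=7, (1,0) g=2 f=5, (1,3) g=1 f=7, (2,2) g=1 f=5]
step 2: expand (1,0) (f=5, h=3) → closed; open now [(0,1) g=2 f=7, (0,2) g=1 f=7, (1,3) g=1 f=7, (2,0) g=3 f=5, (2,2) g=1 f=5]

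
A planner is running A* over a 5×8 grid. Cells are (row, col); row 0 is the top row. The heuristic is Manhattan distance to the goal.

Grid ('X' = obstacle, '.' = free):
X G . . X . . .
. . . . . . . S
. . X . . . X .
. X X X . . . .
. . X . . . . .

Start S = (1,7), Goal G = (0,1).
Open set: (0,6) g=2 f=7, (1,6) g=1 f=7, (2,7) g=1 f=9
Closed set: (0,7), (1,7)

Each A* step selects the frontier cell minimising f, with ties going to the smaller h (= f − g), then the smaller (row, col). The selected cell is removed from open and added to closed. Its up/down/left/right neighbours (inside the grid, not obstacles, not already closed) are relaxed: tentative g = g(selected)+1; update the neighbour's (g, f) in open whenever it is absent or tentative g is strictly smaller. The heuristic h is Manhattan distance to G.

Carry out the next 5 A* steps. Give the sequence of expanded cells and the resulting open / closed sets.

step 1: expand (0,6) (f=7, h=5) → closed; open now [(0,5) g=3 f=7, (1,6) g=1 f=7, (2,7) g=1 f=9]
step 2: expand (0,5) (f=7, h=4) → closed; open now [(1,5) g=4 f=9, (1,6) g=1 f=7, (2,7) g=1 f=9]
step 3: expand (1,6) (f=7, h=6) → closed; open now [(1,5) g=2 f=7, (2,7) g=1 f=9]
step 4: expand (1,5) (f=7, h=5) → closed; open now [(1,4) g=3 f=7, (2,5) g=3 f=9, (2,7) g=1 f=9]
step 5: expand (1,4) (f=7, h=4) → closed; open now [(1,3) g=4 f=7, (2,4) g=4 f=9, (2,5) g=3 f=9, (2,7) g=1 f=9]

order=[(0,6) → (0,5) → (1,6) → (1,5) → (1,4)]; open=[(1,3) g=4 f=7, (2,4) g=4 f=9, (2,5) g=3 f=9, (2,7) g=1 f=9]; closed=[(0,5), (0,6), (0,7), (1,4), (1,5), (1,6), (1,7)]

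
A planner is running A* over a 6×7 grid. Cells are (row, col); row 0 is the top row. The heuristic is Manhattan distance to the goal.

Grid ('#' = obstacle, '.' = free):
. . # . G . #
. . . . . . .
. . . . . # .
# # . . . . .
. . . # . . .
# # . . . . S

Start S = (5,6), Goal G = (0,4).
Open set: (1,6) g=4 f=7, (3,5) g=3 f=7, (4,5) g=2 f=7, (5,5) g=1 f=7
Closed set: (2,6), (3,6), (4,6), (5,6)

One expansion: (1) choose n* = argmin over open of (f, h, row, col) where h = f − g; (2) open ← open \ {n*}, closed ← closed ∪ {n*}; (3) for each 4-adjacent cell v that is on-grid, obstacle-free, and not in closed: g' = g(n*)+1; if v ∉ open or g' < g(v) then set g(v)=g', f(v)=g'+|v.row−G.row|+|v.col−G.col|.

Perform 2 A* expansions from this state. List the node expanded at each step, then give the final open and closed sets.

order=[(1,6) → (1,5)]; open=[(0,5) g=6 f=7, (1,4) g=6 f=7, (3,5) g=3 f=7, (4,5) g=2 f=7, (5,5) g=1 f=7]; closed=[(1,5), (1,6), (2,6), (3,6), (4,6), (5,6)]

step 1: expand (1,6) (f=7, h=3) → closed; open now [(1,5) g=5 f=7, (3,5) g=3 f=7, (4,5) g=2 f=7, (5,5) g=1 f=7]
step 2: expand (1,5) (f=7, h=2) → closed; open now [(0,5) g=6 f=7, (1,4) g=6 f=7, (3,5) g=3 f=7, (4,5) g=2 f=7, (5,5) g=1 f=7]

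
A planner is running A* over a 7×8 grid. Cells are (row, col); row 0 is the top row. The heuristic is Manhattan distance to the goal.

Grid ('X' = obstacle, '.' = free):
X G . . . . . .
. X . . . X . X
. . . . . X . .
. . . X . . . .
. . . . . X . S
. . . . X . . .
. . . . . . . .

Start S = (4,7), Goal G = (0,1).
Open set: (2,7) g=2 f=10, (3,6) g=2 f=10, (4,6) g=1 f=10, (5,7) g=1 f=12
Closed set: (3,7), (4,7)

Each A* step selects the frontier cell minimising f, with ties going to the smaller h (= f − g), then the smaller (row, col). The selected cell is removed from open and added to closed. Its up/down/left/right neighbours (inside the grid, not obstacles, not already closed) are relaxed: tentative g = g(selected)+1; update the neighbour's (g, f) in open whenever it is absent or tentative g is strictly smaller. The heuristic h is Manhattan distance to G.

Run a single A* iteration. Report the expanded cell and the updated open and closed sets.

expanded=(2,7); open=[(2,6) g=3 f=10, (3,6) g=2 f=10, (4,6) g=1 f=10, (5,7) g=1 f=12]; closed=[(2,7), (3,7), (4,7)]

step 1: expand (2,7) (f=10, h=8) → closed; open now [(2,6) g=3 f=10, (3,6) g=2 f=10, (4,6) g=1 f=10, (5,7) g=1 f=12]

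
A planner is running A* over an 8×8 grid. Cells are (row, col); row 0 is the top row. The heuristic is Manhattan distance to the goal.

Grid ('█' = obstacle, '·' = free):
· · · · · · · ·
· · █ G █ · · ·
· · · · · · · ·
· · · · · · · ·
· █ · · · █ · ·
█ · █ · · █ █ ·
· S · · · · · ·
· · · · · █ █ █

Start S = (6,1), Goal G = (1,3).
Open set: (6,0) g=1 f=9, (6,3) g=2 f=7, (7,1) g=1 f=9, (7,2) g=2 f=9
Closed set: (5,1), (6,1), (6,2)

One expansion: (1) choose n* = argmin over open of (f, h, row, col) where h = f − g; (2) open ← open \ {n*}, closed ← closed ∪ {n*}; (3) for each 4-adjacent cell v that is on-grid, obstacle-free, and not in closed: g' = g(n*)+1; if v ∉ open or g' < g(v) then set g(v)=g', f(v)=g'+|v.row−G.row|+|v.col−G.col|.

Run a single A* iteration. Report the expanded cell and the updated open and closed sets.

expanded=(6,3); open=[(5,3) g=3 f=7, (6,0) g=1 f=9, (6,4) g=3 f=9, (7,1) g=1 f=9, (7,2) g=2 f=9, (7,3) g=3 f=9]; closed=[(5,1), (6,1), (6,2), (6,3)]

step 1: expand (6,3) (f=7, h=5) → closed; open now [(5,3) g=3 f=7, (6,0) g=1 f=9, (6,4) g=3 f=9, (7,1) g=1 f=9, (7,2) g=2 f=9, (7,3) g=3 f=9]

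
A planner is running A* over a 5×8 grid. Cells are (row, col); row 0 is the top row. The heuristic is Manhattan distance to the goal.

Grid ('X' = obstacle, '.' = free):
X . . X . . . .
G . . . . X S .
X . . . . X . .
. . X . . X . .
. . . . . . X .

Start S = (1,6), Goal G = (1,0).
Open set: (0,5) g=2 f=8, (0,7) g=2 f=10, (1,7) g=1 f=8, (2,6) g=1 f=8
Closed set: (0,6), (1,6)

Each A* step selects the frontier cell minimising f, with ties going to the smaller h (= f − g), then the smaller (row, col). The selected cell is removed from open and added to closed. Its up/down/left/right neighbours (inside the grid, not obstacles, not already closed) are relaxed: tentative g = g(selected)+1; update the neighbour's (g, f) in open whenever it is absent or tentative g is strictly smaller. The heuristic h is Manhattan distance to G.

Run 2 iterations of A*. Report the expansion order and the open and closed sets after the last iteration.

step 1: expand (0,5) (f=8, h=6) → closed; open now [(0,4) g=3 f=8, (0,7) g=2 f=10, (1,7) g=1 f=8, (2,6) g=1 f=8]
step 2: expand (0,4) (f=8, h=5) → closed; open now [(0,7) g=2 f=10, (1,4) g=4 f=8, (1,7) g=1 f=8, (2,6) g=1 f=8]

order=[(0,5) → (0,4)]; open=[(0,7) g=2 f=10, (1,4) g=4 f=8, (1,7) g=1 f=8, (2,6) g=1 f=8]; closed=[(0,4), (0,5), (0,6), (1,6)]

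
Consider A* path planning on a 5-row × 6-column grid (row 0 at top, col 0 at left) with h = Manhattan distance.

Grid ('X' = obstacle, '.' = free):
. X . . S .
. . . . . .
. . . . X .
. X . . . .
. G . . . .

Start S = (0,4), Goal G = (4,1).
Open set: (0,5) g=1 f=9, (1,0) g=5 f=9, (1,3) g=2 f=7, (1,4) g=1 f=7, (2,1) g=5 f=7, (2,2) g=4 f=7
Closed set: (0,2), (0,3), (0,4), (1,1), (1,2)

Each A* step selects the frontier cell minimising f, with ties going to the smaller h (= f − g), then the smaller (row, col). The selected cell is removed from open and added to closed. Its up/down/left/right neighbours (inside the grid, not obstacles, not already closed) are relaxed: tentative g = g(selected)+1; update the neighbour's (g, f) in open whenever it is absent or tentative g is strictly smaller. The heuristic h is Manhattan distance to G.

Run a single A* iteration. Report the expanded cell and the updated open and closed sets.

step 1: expand (2,1) (f=7, h=2) → closed; open now [(0,5) g=1 f=9, (1,0) g=5 f=9, (1,3) g=2 f=7, (1,4) g=1 f=7, (2,0) g=6 f=9, (2,2) g=4 f=7]

expanded=(2,1); open=[(0,5) g=1 f=9, (1,0) g=5 f=9, (1,3) g=2 f=7, (1,4) g=1 f=7, (2,0) g=6 f=9, (2,2) g=4 f=7]; closed=[(0,2), (0,3), (0,4), (1,1), (1,2), (2,1)]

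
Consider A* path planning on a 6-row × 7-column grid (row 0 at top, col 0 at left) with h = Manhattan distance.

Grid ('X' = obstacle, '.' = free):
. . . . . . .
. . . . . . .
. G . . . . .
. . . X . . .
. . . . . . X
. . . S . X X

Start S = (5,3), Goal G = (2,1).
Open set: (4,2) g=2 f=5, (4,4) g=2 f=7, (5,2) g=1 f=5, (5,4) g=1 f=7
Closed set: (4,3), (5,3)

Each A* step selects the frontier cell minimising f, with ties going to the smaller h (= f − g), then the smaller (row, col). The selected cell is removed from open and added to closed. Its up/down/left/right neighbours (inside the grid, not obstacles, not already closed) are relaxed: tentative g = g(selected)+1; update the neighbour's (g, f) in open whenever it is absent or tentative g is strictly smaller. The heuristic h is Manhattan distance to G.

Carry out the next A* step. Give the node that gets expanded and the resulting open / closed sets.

step 1: expand (4,2) (f=5, h=3) → closed; open now [(3,2) g=3 f=5, (4,1) g=3 f=5, (4,4) g=2 f=7, (5,2) g=1 f=5, (5,4) g=1 f=7]

expanded=(4,2); open=[(3,2) g=3 f=5, (4,1) g=3 f=5, (4,4) g=2 f=7, (5,2) g=1 f=5, (5,4) g=1 f=7]; closed=[(4,2), (4,3), (5,3)]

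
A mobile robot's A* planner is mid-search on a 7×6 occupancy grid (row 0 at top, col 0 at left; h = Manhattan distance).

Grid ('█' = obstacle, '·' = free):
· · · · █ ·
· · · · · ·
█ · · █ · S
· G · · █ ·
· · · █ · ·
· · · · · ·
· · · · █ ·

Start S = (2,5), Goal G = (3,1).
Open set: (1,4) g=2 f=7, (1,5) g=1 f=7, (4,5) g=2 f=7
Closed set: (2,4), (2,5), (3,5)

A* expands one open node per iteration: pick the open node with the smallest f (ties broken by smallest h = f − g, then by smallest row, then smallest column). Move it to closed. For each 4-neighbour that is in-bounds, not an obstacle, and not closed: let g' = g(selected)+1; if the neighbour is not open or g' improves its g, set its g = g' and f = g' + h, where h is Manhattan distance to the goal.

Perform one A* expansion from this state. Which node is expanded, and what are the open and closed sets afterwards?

step 1: expand (1,4) (f=7, h=5) → closed; open now [(1,3) g=3 f=7, (1,5) g=1 f=7, (4,5) g=2 f=7]

expanded=(1,4); open=[(1,3) g=3 f=7, (1,5) g=1 f=7, (4,5) g=2 f=7]; closed=[(1,4), (2,4), (2,5), (3,5)]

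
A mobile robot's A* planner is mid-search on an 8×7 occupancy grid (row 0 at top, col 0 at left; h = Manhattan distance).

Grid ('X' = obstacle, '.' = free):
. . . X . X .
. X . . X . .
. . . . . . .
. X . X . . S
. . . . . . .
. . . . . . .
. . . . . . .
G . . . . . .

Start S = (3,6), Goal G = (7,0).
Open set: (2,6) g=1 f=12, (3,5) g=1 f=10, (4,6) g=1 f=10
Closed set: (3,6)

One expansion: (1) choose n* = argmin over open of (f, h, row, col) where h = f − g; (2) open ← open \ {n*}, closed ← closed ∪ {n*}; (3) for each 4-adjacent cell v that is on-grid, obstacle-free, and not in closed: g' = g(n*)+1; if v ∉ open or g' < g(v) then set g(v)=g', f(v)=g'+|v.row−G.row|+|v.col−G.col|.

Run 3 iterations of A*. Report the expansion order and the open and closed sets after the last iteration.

step 1: expand (3,5) (f=10, h=9) → closed; open now [(2,5) g=2 f=12, (2,6) g=1 f=12, (3,4) g=2 f=10, (4,5) g=2 f=10, (4,6) g=1 f=10]
step 2: expand (3,4) (f=10, h=8) → closed; open now [(2,4) g=3 f=12, (2,5) g=2 f=12, (2,6) g=1 f=12, (4,4) g=3 f=10, (4,5) g=2 f=10, (4,6) g=1 f=10]
step 3: expand (4,4) (f=10, h=7) → closed; open now [(2,4) g=3 f=12, (2,5) g=2 f=12, (2,6) g=1 f=12, (4,3) g=4 f=10, (4,5) g=2 f=10, (4,6) g=1 f=10, (5,4) g=4 f=10]

order=[(3,5) → (3,4) → (4,4)]; open=[(2,4) g=3 f=12, (2,5) g=2 f=12, (2,6) g=1 f=12, (4,3) g=4 f=10, (4,5) g=2 f=10, (4,6) g=1 f=10, (5,4) g=4 f=10]; closed=[(3,4), (3,5), (3,6), (4,4)]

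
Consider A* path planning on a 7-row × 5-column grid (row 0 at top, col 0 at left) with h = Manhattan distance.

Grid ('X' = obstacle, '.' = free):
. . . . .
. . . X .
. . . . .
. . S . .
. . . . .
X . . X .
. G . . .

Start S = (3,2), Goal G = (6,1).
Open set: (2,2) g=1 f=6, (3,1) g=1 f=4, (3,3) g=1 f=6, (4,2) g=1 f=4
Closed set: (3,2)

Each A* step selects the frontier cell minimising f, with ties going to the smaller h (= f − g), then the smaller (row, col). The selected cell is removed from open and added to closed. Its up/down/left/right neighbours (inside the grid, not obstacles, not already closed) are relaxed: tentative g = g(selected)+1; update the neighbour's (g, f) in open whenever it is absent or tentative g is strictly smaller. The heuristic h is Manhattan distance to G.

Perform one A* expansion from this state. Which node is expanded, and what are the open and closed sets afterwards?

expanded=(3,1); open=[(2,1) g=2 f=6, (2,2) g=1 f=6, (3,0) g=2 f=6, (3,3) g=1 f=6, (4,1) g=2 f=4, (4,2) g=1 f=4]; closed=[(3,1), (3,2)]

step 1: expand (3,1) (f=4, h=3) → closed; open now [(2,1) g=2 f=6, (2,2) g=1 f=6, (3,0) g=2 f=6, (3,3) g=1 f=6, (4,1) g=2 f=4, (4,2) g=1 f=4]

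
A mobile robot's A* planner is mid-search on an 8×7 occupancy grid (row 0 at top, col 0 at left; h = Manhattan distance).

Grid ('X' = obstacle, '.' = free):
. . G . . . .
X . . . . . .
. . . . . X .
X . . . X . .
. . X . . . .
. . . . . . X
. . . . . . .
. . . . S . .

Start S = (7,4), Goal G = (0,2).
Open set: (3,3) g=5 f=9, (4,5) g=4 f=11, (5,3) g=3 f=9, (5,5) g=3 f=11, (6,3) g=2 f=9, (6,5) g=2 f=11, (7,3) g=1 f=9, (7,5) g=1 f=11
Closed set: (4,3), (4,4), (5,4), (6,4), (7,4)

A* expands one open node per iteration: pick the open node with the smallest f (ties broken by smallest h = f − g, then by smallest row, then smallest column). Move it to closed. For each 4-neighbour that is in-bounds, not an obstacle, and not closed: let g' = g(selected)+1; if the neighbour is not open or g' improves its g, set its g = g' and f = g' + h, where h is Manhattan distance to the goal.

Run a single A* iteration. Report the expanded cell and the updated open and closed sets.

expanded=(3,3); open=[(2,3) g=6 f=9, (3,2) g=6 f=9, (4,5) g=4 f=11, (5,3) g=3 f=9, (5,5) g=3 f=11, (6,3) g=2 f=9, (6,5) g=2 f=11, (7,3) g=1 f=9, (7,5) g=1 f=11]; closed=[(3,3), (4,3), (4,4), (5,4), (6,4), (7,4)]

step 1: expand (3,3) (f=9, h=4) → closed; open now [(2,3) g=6 f=9, (3,2) g=6 f=9, (4,5) g=4 f=11, (5,3) g=3 f=9, (5,5) g=3 f=11, (6,3) g=2 f=9, (6,5) g=2 f=11, (7,3) g=1 f=9, (7,5) g=1 f=11]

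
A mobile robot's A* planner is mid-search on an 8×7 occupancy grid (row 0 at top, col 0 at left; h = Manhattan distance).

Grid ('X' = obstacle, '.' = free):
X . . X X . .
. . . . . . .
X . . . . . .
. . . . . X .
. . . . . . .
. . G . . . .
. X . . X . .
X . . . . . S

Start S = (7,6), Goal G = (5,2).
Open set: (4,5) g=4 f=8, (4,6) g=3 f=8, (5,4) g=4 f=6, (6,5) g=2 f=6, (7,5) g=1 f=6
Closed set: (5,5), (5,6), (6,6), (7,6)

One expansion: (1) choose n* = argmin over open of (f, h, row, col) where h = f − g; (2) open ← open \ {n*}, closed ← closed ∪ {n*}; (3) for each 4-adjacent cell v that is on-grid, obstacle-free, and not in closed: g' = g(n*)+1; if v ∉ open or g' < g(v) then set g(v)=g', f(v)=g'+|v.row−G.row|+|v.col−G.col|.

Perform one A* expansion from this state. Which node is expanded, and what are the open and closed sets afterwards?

step 1: expand (5,4) (f=6, h=2) → closed; open now [(4,4) g=5 f=8, (4,5) g=4 f=8, (4,6) g=3 f=8, (5,3) g=5 f=6, (6,5) g=2 f=6, (7,5) g=1 f=6]

expanded=(5,4); open=[(4,4) g=5 f=8, (4,5) g=4 f=8, (4,6) g=3 f=8, (5,3) g=5 f=6, (6,5) g=2 f=6, (7,5) g=1 f=6]; closed=[(5,4), (5,5), (5,6), (6,6), (7,6)]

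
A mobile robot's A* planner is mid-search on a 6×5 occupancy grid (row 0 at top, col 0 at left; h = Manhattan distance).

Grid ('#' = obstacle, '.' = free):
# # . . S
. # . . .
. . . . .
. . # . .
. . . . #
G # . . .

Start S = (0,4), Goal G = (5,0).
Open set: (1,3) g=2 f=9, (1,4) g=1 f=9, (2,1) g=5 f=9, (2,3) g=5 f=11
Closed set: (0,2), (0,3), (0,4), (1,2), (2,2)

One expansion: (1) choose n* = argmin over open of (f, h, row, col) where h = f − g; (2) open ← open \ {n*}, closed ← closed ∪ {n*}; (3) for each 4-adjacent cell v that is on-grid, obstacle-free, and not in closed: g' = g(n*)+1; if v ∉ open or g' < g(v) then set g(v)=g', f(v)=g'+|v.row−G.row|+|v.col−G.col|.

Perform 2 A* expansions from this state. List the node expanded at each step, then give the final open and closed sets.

order=[(2,1) → (2,0)]; open=[(1,0) g=7 f=11, (1,3) g=2 f=9, (1,4) g=1 f=9, (2,3) g=5 f=11, (3,0) g=7 f=9, (3,1) g=6 f=9]; closed=[(0,2), (0,3), (0,4), (1,2), (2,0), (2,1), (2,2)]

step 1: expand (2,1) (f=9, h=4) → closed; open now [(1,3) g=2 f=9, (1,4) g=1 f=9, (2,0) g=6 f=9, (2,3) g=5 f=11, (3,1) g=6 f=9]
step 2: expand (2,0) (f=9, h=3) → closed; open now [(1,0) g=7 f=11, (1,3) g=2 f=9, (1,4) g=1 f=9, (2,3) g=5 f=11, (3,0) g=7 f=9, (3,1) g=6 f=9]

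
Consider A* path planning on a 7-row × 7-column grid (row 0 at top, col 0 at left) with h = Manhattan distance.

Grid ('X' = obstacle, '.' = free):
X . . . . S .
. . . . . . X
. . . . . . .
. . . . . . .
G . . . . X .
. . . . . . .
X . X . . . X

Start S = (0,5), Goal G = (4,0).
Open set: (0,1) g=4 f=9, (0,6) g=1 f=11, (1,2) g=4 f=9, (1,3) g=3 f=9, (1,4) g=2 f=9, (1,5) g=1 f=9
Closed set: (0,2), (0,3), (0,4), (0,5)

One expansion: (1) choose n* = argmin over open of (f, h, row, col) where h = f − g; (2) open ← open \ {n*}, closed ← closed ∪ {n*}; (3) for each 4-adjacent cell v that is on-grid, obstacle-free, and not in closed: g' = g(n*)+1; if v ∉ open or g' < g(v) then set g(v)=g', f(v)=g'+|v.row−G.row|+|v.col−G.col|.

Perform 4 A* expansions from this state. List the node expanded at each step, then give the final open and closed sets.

order=[(0,1) → (1,1) → (1,0) → (2,0)]; open=[(0,6) g=1 f=11, (1,2) g=4 f=9, (1,3) g=3 f=9, (1,4) g=2 f=9, (1,5) g=1 f=9, (2,1) g=6 f=9, (3,0) g=8 f=9]; closed=[(0,1), (0,2), (0,3), (0,4), (0,5), (1,0), (1,1), (2,0)]

step 1: expand (0,1) (f=9, h=5) → closed; open now [(0,6) g=1 f=11, (1,1) g=5 f=9, (1,2) g=4 f=9, (1,3) g=3 f=9, (1,4) g=2 f=9, (1,5) g=1 f=9]
step 2: expand (1,1) (f=9, h=4) → closed; open now [(0,6) g=1 f=11, (1,0) g=6 f=9, (1,2) g=4 f=9, (1,3) g=3 f=9, (1,4) g=2 f=9, (1,5) g=1 f=9, (2,1) g=6 f=9]
step 3: expand (1,0) (f=9, h=3) → closed; open now [(0,6) g=1 f=11, (1,2) g=4 f=9, (1,3) g=3 f=9, (1,4) g=2 f=9, (1,5) g=1 f=9, (2,0) g=7 f=9, (2,1) g=6 f=9]
step 4: expand (2,0) (f=9, h=2) → closed; open now [(0,6) g=1 f=11, (1,2) g=4 f=9, (1,3) g=3 f=9, (1,4) g=2 f=9, (1,5) g=1 f=9, (2,1) g=6 f=9, (3,0) g=8 f=9]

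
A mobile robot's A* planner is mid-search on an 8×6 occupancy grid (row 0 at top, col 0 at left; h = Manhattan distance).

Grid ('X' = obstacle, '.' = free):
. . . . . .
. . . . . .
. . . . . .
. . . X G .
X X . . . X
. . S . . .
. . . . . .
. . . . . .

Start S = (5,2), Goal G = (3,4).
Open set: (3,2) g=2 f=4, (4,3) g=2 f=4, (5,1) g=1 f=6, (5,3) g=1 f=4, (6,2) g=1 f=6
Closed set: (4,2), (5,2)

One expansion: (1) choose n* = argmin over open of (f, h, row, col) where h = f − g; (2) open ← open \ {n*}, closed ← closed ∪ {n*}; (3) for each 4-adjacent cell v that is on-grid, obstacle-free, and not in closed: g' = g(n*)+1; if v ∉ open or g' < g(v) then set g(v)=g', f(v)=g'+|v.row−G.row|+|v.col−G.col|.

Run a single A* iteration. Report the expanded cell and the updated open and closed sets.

expanded=(3,2); open=[(2,2) g=3 f=6, (3,1) g=3 f=6, (4,3) g=2 f=4, (5,1) g=1 f=6, (5,3) g=1 f=4, (6,2) g=1 f=6]; closed=[(3,2), (4,2), (5,2)]

step 1: expand (3,2) (f=4, h=2) → closed; open now [(2,2) g=3 f=6, (3,1) g=3 f=6, (4,3) g=2 f=4, (5,1) g=1 f=6, (5,3) g=1 f=4, (6,2) g=1 f=6]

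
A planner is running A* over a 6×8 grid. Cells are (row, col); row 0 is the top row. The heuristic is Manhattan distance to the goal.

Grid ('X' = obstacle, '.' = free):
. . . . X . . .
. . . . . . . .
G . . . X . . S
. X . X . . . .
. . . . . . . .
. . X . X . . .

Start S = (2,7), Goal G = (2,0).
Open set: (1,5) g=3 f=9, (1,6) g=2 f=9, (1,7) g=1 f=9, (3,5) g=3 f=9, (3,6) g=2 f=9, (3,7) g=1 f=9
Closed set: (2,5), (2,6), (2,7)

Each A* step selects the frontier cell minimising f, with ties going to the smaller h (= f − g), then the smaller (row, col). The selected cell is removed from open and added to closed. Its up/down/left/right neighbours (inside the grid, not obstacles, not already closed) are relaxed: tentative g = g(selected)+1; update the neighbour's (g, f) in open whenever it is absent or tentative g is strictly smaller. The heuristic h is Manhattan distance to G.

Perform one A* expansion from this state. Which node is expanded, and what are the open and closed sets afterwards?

expanded=(1,5); open=[(0,5) g=4 f=11, (1,4) g=4 f=9, (1,6) g=2 f=9, (1,7) g=1 f=9, (3,5) g=3 f=9, (3,6) g=2 f=9, (3,7) g=1 f=9]; closed=[(1,5), (2,5), (2,6), (2,7)]

step 1: expand (1,5) (f=9, h=6) → closed; open now [(0,5) g=4 f=11, (1,4) g=4 f=9, (1,6) g=2 f=9, (1,7) g=1 f=9, (3,5) g=3 f=9, (3,6) g=2 f=9, (3,7) g=1 f=9]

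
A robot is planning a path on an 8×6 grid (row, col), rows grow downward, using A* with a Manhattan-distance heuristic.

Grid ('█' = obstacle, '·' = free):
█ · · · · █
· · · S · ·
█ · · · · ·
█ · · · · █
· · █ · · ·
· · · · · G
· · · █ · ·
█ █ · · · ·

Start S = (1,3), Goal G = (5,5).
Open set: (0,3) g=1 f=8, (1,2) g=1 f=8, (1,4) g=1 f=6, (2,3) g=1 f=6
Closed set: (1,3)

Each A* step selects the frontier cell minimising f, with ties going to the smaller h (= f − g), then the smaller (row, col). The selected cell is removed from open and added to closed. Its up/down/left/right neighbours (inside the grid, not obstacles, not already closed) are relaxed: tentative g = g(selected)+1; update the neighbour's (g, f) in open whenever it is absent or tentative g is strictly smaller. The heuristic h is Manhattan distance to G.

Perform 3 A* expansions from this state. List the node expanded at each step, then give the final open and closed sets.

step 1: expand (1,4) (f=6, h=5) → closed; open now [(0,3) g=1 f=8, (0,4) g=2 f=8, (1,2) g=1 f=8, (1,5) g=2 f=6, (2,3) g=1 f=6, (2,4) g=2 f=6]
step 2: expand (1,5) (f=6, h=4) → closed; open now [(0,3) g=1 f=8, (0,4) g=2 f=8, (1,2) g=1 f=8, (2,3) g=1 f=6, (2,4) g=2 f=6, (2,5) g=3 f=6]
step 3: expand (2,5) (f=6, h=3) → closed; open now [(0,3) g=1 f=8, (0,4) g=2 f=8, (1,2) g=1 f=8, (2,3) g=1 f=6, (2,4) g=2 f=6]

order=[(1,4) → (1,5) → (2,5)]; open=[(0,3) g=1 f=8, (0,4) g=2 f=8, (1,2) g=1 f=8, (2,3) g=1 f=6, (2,4) g=2 f=6]; closed=[(1,3), (1,4), (1,5), (2,5)]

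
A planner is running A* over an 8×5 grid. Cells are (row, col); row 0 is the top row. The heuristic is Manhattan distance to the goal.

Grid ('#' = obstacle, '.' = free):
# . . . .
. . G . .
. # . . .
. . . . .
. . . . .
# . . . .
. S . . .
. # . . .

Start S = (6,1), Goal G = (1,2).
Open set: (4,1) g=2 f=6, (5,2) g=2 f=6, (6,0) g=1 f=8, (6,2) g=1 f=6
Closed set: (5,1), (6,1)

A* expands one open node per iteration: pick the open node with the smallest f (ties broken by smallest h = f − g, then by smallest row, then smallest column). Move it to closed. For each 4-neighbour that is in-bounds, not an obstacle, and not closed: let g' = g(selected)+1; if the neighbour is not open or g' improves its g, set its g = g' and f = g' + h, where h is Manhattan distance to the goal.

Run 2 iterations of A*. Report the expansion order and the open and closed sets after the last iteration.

order=[(4,1) → (3,1)]; open=[(3,0) g=4 f=8, (3,2) g=4 f=6, (4,0) g=3 f=8, (4,2) g=3 f=6, (5,2) g=2 f=6, (6,0) g=1 f=8, (6,2) g=1 f=6]; closed=[(3,1), (4,1), (5,1), (6,1)]

step 1: expand (4,1) (f=6, h=4) → closed; open now [(3,1) g=3 f=6, (4,0) g=3 f=8, (4,2) g=3 f=6, (5,2) g=2 f=6, (6,0) g=1 f=8, (6,2) g=1 f=6]
step 2: expand (3,1) (f=6, h=3) → closed; open now [(3,0) g=4 f=8, (3,2) g=4 f=6, (4,0) g=3 f=8, (4,2) g=3 f=6, (5,2) g=2 f=6, (6,0) g=1 f=8, (6,2) g=1 f=6]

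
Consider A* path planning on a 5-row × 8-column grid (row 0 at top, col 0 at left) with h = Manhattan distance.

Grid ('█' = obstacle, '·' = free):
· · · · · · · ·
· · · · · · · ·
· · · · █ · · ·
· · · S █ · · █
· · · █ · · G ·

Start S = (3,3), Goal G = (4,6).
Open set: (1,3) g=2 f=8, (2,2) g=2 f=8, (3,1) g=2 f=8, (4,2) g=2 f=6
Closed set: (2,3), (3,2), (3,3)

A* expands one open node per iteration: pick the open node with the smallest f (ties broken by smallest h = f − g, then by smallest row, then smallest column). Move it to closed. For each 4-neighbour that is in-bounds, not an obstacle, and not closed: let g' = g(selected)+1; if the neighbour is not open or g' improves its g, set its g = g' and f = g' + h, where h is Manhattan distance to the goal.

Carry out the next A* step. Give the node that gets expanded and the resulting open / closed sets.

step 1: expand (4,2) (f=6, h=4) → closed; open now [(1,3) g=2 f=8, (2,2) g=2 f=8, (3,1) g=2 f=8, (4,1) g=3 f=8]

expanded=(4,2); open=[(1,3) g=2 f=8, (2,2) g=2 f=8, (3,1) g=2 f=8, (4,1) g=3 f=8]; closed=[(2,3), (3,2), (3,3), (4,2)]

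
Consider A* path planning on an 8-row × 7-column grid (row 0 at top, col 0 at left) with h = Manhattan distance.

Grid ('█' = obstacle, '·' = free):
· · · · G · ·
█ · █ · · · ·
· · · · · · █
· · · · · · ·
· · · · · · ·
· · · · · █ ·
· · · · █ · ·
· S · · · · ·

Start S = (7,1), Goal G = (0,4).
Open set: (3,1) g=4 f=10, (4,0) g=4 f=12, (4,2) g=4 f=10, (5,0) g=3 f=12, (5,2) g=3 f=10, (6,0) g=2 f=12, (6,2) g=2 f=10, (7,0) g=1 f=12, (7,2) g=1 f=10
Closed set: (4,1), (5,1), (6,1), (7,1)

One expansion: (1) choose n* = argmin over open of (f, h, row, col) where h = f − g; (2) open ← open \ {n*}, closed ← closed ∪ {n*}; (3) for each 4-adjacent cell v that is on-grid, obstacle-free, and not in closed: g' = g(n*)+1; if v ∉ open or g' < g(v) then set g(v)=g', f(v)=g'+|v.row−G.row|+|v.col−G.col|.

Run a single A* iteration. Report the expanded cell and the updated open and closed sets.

expanded=(3,1); open=[(2,1) g=5 f=10, (3,0) g=5 f=12, (3,2) g=5 f=10, (4,0) g=4 f=12, (4,2) g=4 f=10, (5,0) g=3 f=12, (5,2) g=3 f=10, (6,0) g=2 f=12, (6,2) g=2 f=10, (7,0) g=1 f=12, (7,2) g=1 f=10]; closed=[(3,1), (4,1), (5,1), (6,1), (7,1)]

step 1: expand (3,1) (f=10, h=6) → closed; open now [(2,1) g=5 f=10, (3,0) g=5 f=12, (3,2) g=5 f=10, (4,0) g=4 f=12, (4,2) g=4 f=10, (5,0) g=3 f=12, (5,2) g=3 f=10, (6,0) g=2 f=12, (6,2) g=2 f=10, (7,0) g=1 f=12, (7,2) g=1 f=10]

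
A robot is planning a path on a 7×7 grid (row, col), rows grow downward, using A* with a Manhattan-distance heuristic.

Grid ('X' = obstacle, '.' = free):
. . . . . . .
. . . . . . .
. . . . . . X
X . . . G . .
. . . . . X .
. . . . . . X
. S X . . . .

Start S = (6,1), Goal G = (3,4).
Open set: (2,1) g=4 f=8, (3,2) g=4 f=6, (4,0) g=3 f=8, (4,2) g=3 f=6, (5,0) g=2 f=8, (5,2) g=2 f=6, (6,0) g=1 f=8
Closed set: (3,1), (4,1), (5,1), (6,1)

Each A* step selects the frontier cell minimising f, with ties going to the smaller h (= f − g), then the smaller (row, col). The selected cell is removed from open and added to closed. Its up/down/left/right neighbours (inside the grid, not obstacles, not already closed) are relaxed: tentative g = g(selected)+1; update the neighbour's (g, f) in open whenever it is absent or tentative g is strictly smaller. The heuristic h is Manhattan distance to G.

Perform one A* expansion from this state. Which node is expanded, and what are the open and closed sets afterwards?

expanded=(3,2); open=[(2,1) g=4 f=8, (2,2) g=5 f=8, (3,3) g=5 f=6, (4,0) g=3 f=8, (4,2) g=3 f=6, (5,0) g=2 f=8, (5,2) g=2 f=6, (6,0) g=1 f=8]; closed=[(3,1), (3,2), (4,1), (5,1), (6,1)]

step 1: expand (3,2) (f=6, h=2) → closed; open now [(2,1) g=4 f=8, (2,2) g=5 f=8, (3,3) g=5 f=6, (4,0) g=3 f=8, (4,2) g=3 f=6, (5,0) g=2 f=8, (5,2) g=2 f=6, (6,0) g=1 f=8]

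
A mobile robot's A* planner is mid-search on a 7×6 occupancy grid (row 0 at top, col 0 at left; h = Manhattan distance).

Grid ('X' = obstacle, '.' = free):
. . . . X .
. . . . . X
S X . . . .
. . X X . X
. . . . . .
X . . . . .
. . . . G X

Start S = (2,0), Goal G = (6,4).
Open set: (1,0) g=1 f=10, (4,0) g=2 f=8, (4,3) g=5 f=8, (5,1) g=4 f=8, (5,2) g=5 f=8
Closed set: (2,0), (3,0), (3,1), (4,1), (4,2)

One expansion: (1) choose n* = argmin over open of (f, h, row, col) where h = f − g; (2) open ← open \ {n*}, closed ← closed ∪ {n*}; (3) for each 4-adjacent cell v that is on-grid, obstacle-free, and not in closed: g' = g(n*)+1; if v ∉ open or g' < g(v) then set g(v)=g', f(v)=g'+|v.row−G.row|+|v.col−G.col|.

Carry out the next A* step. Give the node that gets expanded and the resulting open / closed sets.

expanded=(4,3); open=[(1,0) g=1 f=10, (4,0) g=2 f=8, (4,4) g=6 f=8, (5,1) g=4 f=8, (5,2) g=5 f=8, (5,3) g=6 f=8]; closed=[(2,0), (3,0), (3,1), (4,1), (4,2), (4,3)]

step 1: expand (4,3) (f=8, h=3) → closed; open now [(1,0) g=1 f=10, (4,0) g=2 f=8, (4,4) g=6 f=8, (5,1) g=4 f=8, (5,2) g=5 f=8, (5,3) g=6 f=8]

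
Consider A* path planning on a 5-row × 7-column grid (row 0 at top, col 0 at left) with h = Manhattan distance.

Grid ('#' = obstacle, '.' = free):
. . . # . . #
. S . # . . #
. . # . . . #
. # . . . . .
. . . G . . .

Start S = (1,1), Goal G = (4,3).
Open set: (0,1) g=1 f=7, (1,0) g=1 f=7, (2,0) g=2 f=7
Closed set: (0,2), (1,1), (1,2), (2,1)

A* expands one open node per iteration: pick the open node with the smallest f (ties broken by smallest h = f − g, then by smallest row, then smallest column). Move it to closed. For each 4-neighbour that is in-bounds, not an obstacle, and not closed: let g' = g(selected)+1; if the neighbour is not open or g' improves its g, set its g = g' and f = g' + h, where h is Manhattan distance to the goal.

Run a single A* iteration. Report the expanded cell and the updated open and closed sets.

expanded=(2,0); open=[(0,1) g=1 f=7, (1,0) g=1 f=7, (3,0) g=3 f=7]; closed=[(0,2), (1,1), (1,2), (2,0), (2,1)]

step 1: expand (2,0) (f=7, h=5) → closed; open now [(0,1) g=1 f=7, (1,0) g=1 f=7, (3,0) g=3 f=7]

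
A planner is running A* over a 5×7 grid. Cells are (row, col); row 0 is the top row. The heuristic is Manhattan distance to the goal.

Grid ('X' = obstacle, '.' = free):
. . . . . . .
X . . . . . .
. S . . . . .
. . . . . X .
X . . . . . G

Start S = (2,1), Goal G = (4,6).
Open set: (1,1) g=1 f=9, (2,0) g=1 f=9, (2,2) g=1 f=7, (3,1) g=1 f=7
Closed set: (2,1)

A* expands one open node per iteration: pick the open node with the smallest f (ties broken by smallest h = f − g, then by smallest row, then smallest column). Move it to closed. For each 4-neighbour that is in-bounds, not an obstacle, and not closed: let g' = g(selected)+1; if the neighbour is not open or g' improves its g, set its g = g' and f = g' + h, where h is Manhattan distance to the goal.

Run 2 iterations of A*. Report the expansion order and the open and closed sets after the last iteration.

step 1: expand (2,2) (f=7, h=6) → closed; open now [(1,1) g=1 f=9, (1,2) g=2 f=9, (2,0) g=1 f=9, (2,3) g=2 f=7, (3,1) g=1 f=7, (3,2) g=2 f=7]
step 2: expand (2,3) (f=7, h=5) → closed; open now [(1,1) g=1 f=9, (1,2) g=2 f=9, (1,3) g=3 f=9, (2,0) g=1 f=9, (2,4) g=3 f=7, (3,1) g=1 f=7, (3,2) g=2 f=7, (3,3) g=3 f=7]

order=[(2,2) → (2,3)]; open=[(1,1) g=1 f=9, (1,2) g=2 f=9, (1,3) g=3 f=9, (2,0) g=1 f=9, (2,4) g=3 f=7, (3,1) g=1 f=7, (3,2) g=2 f=7, (3,3) g=3 f=7]; closed=[(2,1), (2,2), (2,3)]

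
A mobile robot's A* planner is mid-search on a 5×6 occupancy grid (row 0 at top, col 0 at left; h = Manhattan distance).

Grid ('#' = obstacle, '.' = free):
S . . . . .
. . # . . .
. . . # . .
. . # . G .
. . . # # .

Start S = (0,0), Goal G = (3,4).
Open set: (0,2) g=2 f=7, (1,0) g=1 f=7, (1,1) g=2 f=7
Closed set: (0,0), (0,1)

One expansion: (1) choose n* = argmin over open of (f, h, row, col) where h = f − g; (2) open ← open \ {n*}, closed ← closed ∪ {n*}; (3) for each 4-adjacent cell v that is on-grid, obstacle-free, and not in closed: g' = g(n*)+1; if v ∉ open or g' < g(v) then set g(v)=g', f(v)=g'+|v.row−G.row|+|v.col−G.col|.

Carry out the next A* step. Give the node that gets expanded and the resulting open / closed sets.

expanded=(0,2); open=[(0,3) g=3 f=7, (1,0) g=1 f=7, (1,1) g=2 f=7]; closed=[(0,0), (0,1), (0,2)]

step 1: expand (0,2) (f=7, h=5) → closed; open now [(0,3) g=3 f=7, (1,0) g=1 f=7, (1,1) g=2 f=7]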